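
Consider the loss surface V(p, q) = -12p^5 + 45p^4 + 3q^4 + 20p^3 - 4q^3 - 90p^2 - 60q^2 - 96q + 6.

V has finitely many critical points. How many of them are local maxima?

2

V separates as a function of p plus a function of q, so ∇V=0 decouples.
∂V/∂p = -60p(p - 3)(p - 1)(p + 1) = 0 at p ∈ {-1, 0, 1, 3}; ∂V/∂q = 12(q - 4)(q + 1)(q + 2) = 0 at q ∈ {-2, -1, 4}.
The Hessian is diagonal: diag(V_pp, V_qq). Second derivatives: V_pp(-1)=480, V_pp(0)=-180, V_pp(1)=240, V_pp(3)=-1440; V_qq(-2)=72, V_qq(-1)=-60, V_qq(4)=360.
Local maxima occur where both diagonal entries negative: (0, -1), (3, -1). Count: 2.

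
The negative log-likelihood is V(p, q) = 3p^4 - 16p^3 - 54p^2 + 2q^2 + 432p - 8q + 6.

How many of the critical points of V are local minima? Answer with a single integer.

V separates as a function of p plus a function of q, so ∇V=0 decouples.
∂V/∂p = 12(p - 4)(p - 3)(p + 3) = 0 at p ∈ {-3, 3, 4}; ∂V/∂q = 4(q - 2) = 0 at q ∈ {2}.
The Hessian is diagonal: diag(V_pp, V_qq). Second derivatives: V_pp(-3)=504, V_pp(3)=-72, V_pp(4)=84; V_qq(2)=4.
Local minima occur where both diagonal entries positive: (-3, 2), (4, 2). Count: 2.

2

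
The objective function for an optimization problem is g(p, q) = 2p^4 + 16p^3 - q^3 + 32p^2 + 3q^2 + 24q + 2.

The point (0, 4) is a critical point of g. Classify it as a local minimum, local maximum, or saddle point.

The mixed partial ∂²g/∂p∂q is 0, so the Hessian at any point is diag(g_pp, g_qq) = diag(8(3p^2 + 12p + 8), 6(-q + 1)).
At (0, 4): H = diag(64, -18).
The eigenvalues have opposite signs, so H is indefinite: a saddle point.

saddle point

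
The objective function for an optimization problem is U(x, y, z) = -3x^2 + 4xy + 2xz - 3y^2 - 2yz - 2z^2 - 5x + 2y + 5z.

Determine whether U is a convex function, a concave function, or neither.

concave

U is quadratic, so its Hessian is the constant matrix H = [[-6, 4, 2], [4, -6, -2], [2, -2, -4]].
Leading principal minors: -6, 20, -64.
Signs alternate −, +, − ⇒ H ≺ 0 ⇒ concave.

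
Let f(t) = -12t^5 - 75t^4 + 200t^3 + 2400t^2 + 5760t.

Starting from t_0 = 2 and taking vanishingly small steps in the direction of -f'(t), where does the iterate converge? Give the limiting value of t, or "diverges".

f'(t) = -60(t - 4)(t + 2)(t + 3)(t + 4), so f'(2) = 14400.
Gradient descent moves in the -f' direction, i.e. t is decreasing.
The nearest critical point in that direction is t = -2, where f'' = 720 > 0 (a local minimum). The iterate converges there.

-2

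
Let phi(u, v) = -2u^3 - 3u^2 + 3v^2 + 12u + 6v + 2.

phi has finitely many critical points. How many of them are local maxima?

phi separates as a function of u plus a function of v, so ∇phi=0 decouples.
∂phi/∂u = -6(u - 1)(u + 2) = 0 at u ∈ {-2, 1}; ∂phi/∂v = 6(v + 1) = 0 at v ∈ {-1}.
The Hessian is diagonal: diag(phi_uu, phi_vv). Second derivatives: phi_uu(-2)=18, phi_uu(1)=-18; phi_vv(-1)=6.
Local maxima occur where both diagonal entries negative: none. Count: 0.

0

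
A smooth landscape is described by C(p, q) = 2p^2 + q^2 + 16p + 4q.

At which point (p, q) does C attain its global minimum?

(-4, -2)

C(p,q) separates as A(p) + B(q), so its minimum is min A + min B.
A'(p) = 4p + 16 vanishes at p ∈ {-4}; B'(q) = 2q + 4 vanishes at q ∈ {-2}.
Local minima of A (where A''>0): A(-4)=-32. Local minima of B: B(-2)=-4.
So the global minimum of C is A(-4) + B(-2) = -32 − 4 = -36, attained at (-4, -2).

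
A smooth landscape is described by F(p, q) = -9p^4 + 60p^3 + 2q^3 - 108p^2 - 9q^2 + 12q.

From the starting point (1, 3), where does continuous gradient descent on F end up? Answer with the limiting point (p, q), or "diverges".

(2, 2)

F is separable, so gradient descent decouples: p follows -∂F/∂p, q follows -∂F/∂q.
∂F/∂p = -36p(p - 3)(p - 2); at p=1 this is -72, so p increases.
∂F/∂q = 6(q - 2)(q - 1); at q=3 this is 12, so q decreases.
p converges to its nearest critical value 2 (a local min of the p-part); q converges to 2. The iterate converges to (2, 2).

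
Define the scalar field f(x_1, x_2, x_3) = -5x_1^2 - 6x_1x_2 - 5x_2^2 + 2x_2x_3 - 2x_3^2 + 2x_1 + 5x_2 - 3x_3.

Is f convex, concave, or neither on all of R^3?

concave

f is quadratic, so its Hessian is the constant matrix H = [[-10, -6, 0], [-6, -10, 2], [0, 2, -4]].
Leading principal minors: -10, 64, -216.
Signs alternate −, +, − ⇒ H ≺ 0 ⇒ concave.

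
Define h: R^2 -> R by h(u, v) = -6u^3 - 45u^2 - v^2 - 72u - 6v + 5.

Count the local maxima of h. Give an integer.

h separates as a function of u plus a function of v, so ∇h=0 decouples.
∂h/∂u = -18(u + 1)(u + 4) = 0 at u ∈ {-4, -1}; ∂h/∂v = -2(v + 3) = 0 at v ∈ {-3}.
The Hessian is diagonal: diag(h_uu, h_vv). Second derivatives: h_uu(-4)=54, h_uu(-1)=-54; h_vv(-3)=-2.
Local maxima occur where both diagonal entries negative: (-1, -3). Count: 1.

1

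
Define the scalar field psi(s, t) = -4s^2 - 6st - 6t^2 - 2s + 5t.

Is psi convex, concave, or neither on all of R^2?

psi is quadratic, so its Hessian is the constant matrix H = [[-8, -6], [-6, -12]].
det(H) = 60, tr(H) = -20.
det(H) > 0 and tr(H) < 0, so H is negative definite everywhere: concave.

concave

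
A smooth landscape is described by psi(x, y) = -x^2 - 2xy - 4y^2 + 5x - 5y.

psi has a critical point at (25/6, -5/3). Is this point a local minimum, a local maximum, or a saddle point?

local maximum

The Hessian of psi is constant: H = [[-2, -2], [-2, -8]].
det(H) = (-2)·(-8) − (-2)² = 12.
det(H) > 0 and tr(H) = -10 < 0, so H is negative definite and the point is a local maximum.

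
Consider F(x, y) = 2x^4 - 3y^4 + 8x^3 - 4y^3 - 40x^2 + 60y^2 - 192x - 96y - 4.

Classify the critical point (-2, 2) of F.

The mixed partial ∂²F/∂x∂y is 0, so the Hessian at any point is diag(F_xx, F_yy) = diag(8(3x^2 + 6x - 10), 12(-3y^2 - 2y + 10)).
At (-2, 2): H = diag(-80, -72).
Both eigenvalues are negative, so H is negative definite: a local maximum.

local maximum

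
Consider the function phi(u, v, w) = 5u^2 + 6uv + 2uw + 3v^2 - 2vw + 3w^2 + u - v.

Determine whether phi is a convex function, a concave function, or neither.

phi is quadratic, so its Hessian is the constant matrix H = [[10, 6, 2], [6, 6, -2], [2, -2, 6]].
Leading principal minors: 10, 24, 32.
All positive ⇒ H ≻ 0 ⇒ convex.

convex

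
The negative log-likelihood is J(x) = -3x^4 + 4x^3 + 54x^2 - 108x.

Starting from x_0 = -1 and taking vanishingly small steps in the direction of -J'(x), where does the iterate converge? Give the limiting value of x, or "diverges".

J'(x) = -12(x - 3)(x - 1)(x + 3), so J'(-1) = -192.
Gradient descent moves in the -J' direction, i.e. x is increasing.
The nearest critical point in that direction is x = 1, where J'' = 96 > 0 (a local minimum). The iterate converges there.

1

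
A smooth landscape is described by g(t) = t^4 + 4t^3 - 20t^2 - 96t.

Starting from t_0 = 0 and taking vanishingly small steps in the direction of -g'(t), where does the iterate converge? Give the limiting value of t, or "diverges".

3

g'(t) = 4(t - 3)(t + 2)(t + 4), so g'(0) = -96.
Gradient descent moves in the -g' direction, i.e. t is increasing.
The nearest critical point in that direction is t = 3, where g'' = 140 > 0 (a local minimum). The iterate converges there.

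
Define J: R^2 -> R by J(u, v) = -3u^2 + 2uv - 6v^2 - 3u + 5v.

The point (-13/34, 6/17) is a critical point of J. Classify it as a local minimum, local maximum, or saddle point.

The Hessian of J is constant: H = [[-6, 2], [2, -12]].
det(H) = (-6)·(-12) − 2² = 68.
det(H) > 0 and tr(H) = -18 < 0, so H is negative definite and the point is a local maximum.

local maximum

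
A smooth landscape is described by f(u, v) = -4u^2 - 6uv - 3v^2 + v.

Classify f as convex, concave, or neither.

concave

f is quadratic, so its Hessian is the constant matrix H = [[-8, -6], [-6, -6]].
det(H) = 12, tr(H) = -14.
det(H) > 0 and tr(H) < 0, so H is negative definite everywhere: concave.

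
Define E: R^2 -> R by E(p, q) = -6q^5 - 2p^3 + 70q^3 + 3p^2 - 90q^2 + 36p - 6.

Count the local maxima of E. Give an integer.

2

E separates as a function of p plus a function of q, so ∇E=0 decouples.
∂E/∂p = -6(p - 3)(p + 2) = 0 at p ∈ {-2, 3}; ∂E/∂q = -30q(q - 2)(q - 1)(q + 3) = 0 at q ∈ {-3, 0, 1, 2}.
The Hessian is diagonal: diag(E_pp, E_qq). Second derivatives: E_pp(-2)=30, E_pp(3)=-30; E_qq(-3)=1800, E_qq(0)=-180, E_qq(1)=120, E_qq(2)=-300.
Local maxima occur where both diagonal entries negative: (3, 0), (3, 2). Count: 2.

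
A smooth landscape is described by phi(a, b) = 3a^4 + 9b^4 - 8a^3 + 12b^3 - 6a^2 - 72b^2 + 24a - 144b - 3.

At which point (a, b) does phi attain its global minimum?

phi(a,b) separates as P(a) + Q(b) − 3, so its minimum is min P + min Q − 3.
P'(a) = 12(a - 2)(a - 1)(a + 1) vanishes at a ∈ {-1, 1, 2}; Q'(b) = 36(b - 2)(b + 1)(b + 2) vanishes at b ∈ {-2, -1, 2}.
Local minima of P (where P''>0): P(-1)=-19, P(2)=8. Local minima of Q: Q(-2)=48, Q(2)=-336.
So the global minimum of phi is P(-1) + Q(2) − 3 = -19 − 336 − 3 = -358, attained at (-1, 2).

(-1, 2)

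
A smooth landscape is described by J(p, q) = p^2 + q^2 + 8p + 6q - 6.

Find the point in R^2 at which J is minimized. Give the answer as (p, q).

J(p,q) separates as A(p) + B(q) − 6, so its minimum is min A + min B − 6.
A'(p) = 2p + 8 vanishes at p ∈ {-4}; B'(q) = 2q + 6 vanishes at q ∈ {-3}.
Local minima of A (where A''>0): A(-4)=-16. Local minima of B: B(-3)=-9.
So the global minimum of J is A(-4) + B(-3) − 6 = -16 − 9 − 6 = -31, attained at (-4, -3).

(-4, -3)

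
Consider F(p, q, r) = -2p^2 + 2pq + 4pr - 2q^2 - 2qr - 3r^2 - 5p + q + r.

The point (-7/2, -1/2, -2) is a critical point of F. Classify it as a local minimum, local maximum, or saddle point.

The Hessian is constant: H = [[-4, 2, 4], [2, -4, -2], [4, -2, -6]].
Leading principal minors: Δ₁ = -4, Δ₂ = 12, Δ₃ = -24.
The minors alternate sign starting negative (−, +, −), so H is negative definite: a local maximum.

local maximum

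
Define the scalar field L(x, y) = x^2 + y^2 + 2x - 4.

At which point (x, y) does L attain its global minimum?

(-1, 0)

L(x,y) separates as P(x) + Q(y) − 4, so its minimum is min P + min Q − 4.
P'(x) = 2x + 2 vanishes at x ∈ {-1}; Q'(y) = 2y vanishes at y ∈ {0}.
Local minima of P (where P''>0): P(-1)=-1. Local minima of Q: Q(0)=0.
So the global minimum of L is P(-1) + Q(0) − 4 = -1 + 0 − 4 = -5, attained at (-1, 0).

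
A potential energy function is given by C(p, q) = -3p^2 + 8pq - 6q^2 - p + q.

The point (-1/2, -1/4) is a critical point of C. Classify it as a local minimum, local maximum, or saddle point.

The Hessian of C is constant: H = [[-6, 8], [8, -12]].
det(H) = (-6)·(-12) − 8² = 8.
det(H) > 0 and tr(H) = -18 < 0, so H is negative definite and the point is a local maximum.

local maximum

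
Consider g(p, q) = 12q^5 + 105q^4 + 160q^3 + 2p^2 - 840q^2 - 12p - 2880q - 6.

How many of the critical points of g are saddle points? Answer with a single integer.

2

g separates as a function of p plus a function of q, so ∇g=0 decouples.
∂g/∂p = 4(p - 3) = 0 at p ∈ {3}; ∂g/∂q = 60(q - 2)(q + 2)(q + 3)(q + 4) = 0 at q ∈ {-4, -3, -2, 2}.
The Hessian is diagonal: diag(g_pp, g_qq). Second derivatives: g_pp(3)=4; g_qq(-4)=-720, g_qq(-3)=300, g_qq(-2)=-480, g_qq(2)=7200.
Saddle points occur where the two diagonal entries have opposite signs: (3, -4), (3, -2). Count: 2.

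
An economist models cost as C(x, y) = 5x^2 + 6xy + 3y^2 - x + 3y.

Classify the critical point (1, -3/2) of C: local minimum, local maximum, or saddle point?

The Hessian of C is constant: H = [[10, 6], [6, 6]].
det(H) = 10·6 − 6² = 24.
det(H) > 0 and tr(H) = 16 > 0, so H is positive definite and the point is a local minimum.

local minimum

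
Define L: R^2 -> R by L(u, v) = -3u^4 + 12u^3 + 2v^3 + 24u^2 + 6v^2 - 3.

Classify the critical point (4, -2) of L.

local maximum

The mixed partial ∂²L/∂u∂v is 0, so the Hessian at any point is diag(L_uu, L_vv) = diag(12(-3u^2 + 6u + 4), 12(v + 1)).
At (4, -2): H = diag(-240, -12).
Both eigenvalues are negative, so H is negative definite: a local maximum.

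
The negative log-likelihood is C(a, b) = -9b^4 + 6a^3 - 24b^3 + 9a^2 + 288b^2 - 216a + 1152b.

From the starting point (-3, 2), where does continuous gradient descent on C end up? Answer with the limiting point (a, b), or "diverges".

C is separable, so gradient descent decouples: a follows -∂C/∂a, b follows -∂C/∂b.
∂C/∂a = 18(a - 3)(a + 4); at a=-3 this is -108, so a increases.
∂C/∂b = -36(b - 4)(b + 2)(b + 4); at b=2 this is 1728, so b decreases.
a converges to its nearest critical value 3 (a local min of the a-part); b converges to -2. The iterate converges to (3, -2).

(3, -2)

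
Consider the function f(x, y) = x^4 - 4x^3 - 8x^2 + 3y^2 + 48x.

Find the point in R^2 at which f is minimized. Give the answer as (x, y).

(-2, 0)

f(x,y) separates as P(x) + Q(y), so its minimum is min P + min Q.
P'(x) = 4(x - 3)(x - 2)(x + 2) vanishes at x ∈ {-2, 2, 3}; Q'(y) = 6y vanishes at y ∈ {0}.
Local minima of P (where P''>0): P(-2)=-80, P(3)=45. Local minima of Q: Q(0)=0.
So the global minimum of f is P(-2) + Q(0) = -80 + 0 = -80, attained at (-2, 0).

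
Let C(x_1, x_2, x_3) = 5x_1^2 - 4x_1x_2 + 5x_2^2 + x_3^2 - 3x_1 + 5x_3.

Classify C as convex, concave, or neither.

C is quadratic, so its Hessian is the constant matrix H = [[10, -4, 0], [-4, 10, 0], [0, 0, 2]].
Leading principal minors: 10, 84, 168.
All positive ⇒ H ≻ 0 ⇒ convex.

convex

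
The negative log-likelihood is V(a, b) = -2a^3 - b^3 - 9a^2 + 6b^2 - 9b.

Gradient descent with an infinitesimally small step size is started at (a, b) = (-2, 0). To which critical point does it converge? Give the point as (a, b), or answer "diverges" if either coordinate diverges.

(-3, 1)

V is separable, so gradient descent decouples: a follows -∂V/∂a, b follows -∂V/∂b.
∂V/∂a = -6a(a + 3); at a=-2 this is 12, so a decreases.
∂V/∂b = -3(b - 3)(b - 1); at b=0 this is -9, so b increases.
a converges to its nearest critical value -3 (a local min of the a-part); b converges to 1. The iterate converges to (-3, 1).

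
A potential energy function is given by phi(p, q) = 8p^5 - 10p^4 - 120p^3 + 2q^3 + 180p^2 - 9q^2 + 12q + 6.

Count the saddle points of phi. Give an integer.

4

phi separates as a function of p plus a function of q, so ∇phi=0 decouples.
∂phi/∂p = 40p(p - 3)(p - 1)(p + 3) = 0 at p ∈ {-3, 0, 1, 3}; ∂phi/∂q = 6(q - 2)(q - 1) = 0 at q ∈ {1, 2}.
The Hessian is diagonal: diag(phi_pp, phi_qq). Second derivatives: phi_pp(-3)=-2880, phi_pp(0)=360, phi_pp(1)=-320, phi_pp(3)=1440; phi_qq(1)=-6, phi_qq(2)=6.
Saddle points occur where the two diagonal entries have opposite signs: (-3, 2), (0, 1), (1, 2), (3, 1). Count: 4.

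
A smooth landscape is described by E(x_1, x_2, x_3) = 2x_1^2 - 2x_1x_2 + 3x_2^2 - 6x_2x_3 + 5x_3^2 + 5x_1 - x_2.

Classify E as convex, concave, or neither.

E is quadratic, so its Hessian is the constant matrix H = [[4, -2, 0], [-2, 6, -6], [0, -6, 10]].
Leading principal minors: 4, 20, 56.
All positive ⇒ H ≻ 0 ⇒ convex.

convex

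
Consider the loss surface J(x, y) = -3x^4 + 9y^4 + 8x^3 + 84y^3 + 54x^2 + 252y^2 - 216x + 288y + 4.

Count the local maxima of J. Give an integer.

J separates as a function of x plus a function of y, so ∇J=0 decouples.
∂J/∂x = -12(x - 3)(x - 2)(x + 3) = 0 at x ∈ {-3, 2, 3}; ∂J/∂y = 36(y + 1)(y + 2)(y + 4) = 0 at y ∈ {-4, -2, -1}.
The Hessian is diagonal: diag(J_xx, J_yy). Second derivatives: J_xx(-3)=-360, J_xx(2)=60, J_xx(3)=-72; J_yy(-4)=216, J_yy(-2)=-72, J_yy(-1)=108.
Local maxima occur where both diagonal entries negative: (-3, -2), (3, -2). Count: 2.

2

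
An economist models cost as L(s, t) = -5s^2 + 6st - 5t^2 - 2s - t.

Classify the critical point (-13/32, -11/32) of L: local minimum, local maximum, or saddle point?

local maximum

The Hessian of L is constant: H = [[-10, 6], [6, -10]].
det(H) = (-10)·(-10) − 6² = 64.
det(H) > 0 and tr(H) = -20 < 0, so H is negative definite and the point is a local maximum.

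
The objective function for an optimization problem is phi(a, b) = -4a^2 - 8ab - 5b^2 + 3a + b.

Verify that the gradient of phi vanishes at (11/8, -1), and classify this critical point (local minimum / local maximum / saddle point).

∇phi = (-8a - 8b + 3, -8a - 10b + 1); substituting (11/8, -1) gives ∇phi = (0, 0), so (11/8, -1) is indeed a critical point.
The Hessian of phi is constant: H = [[-8, -8], [-8, -10]].
det(H) = (-8)·(-10) − (-8)² = 16.
det(H) > 0 and tr(H) = -18 < 0, so H is negative definite and the point is a local maximum.

local maximum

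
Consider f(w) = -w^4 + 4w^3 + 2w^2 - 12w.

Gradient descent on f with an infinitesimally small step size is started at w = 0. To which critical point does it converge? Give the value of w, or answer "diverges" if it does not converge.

1

f'(w) = -4(w - 3)(w - 1)(w + 1), so f'(0) = -12.
Gradient descent moves in the -f' direction, i.e. w is increasing.
The nearest critical point in that direction is w = 1, where f'' = 16 > 0 (a local minimum). The iterate converges there.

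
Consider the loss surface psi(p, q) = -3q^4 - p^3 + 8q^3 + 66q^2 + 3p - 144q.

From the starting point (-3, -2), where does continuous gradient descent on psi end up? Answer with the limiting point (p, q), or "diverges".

(-1, 1)

psi is separable, so gradient descent decouples: p follows -∂psi/∂p, q follows -∂psi/∂q.
∂psi/∂p = -3(p - 1)(p + 1); at p=-3 this is -24, so p increases.
∂psi/∂q = -12(q - 4)(q - 1)(q + 3); at q=-2 this is -216, so q increases.
p converges to its nearest critical value -1 (a local min of the p-part); q converges to 1. The iterate converges to (-1, 1).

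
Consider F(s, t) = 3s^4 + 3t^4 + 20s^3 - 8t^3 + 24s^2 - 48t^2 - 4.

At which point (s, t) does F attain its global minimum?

(-4, 4)

F(s,t) separates as P(s) + Q(t) − 4, so its minimum is min P + min Q − 4.
P'(s) = 12s(s + 1)(s + 4) vanishes at s ∈ {-4, -1, 0}; Q'(t) = 12t(t - 4)(t + 2) vanishes at t ∈ {-2, 0, 4}.
Local minima of P (where P''>0): P(-4)=-128, P(0)=0. Local minima of Q: Q(-2)=-80, Q(4)=-512.
So the global minimum of F is P(-4) + Q(4) − 4 = -128 − 512 − 4 = -644, attained at (-4, 4).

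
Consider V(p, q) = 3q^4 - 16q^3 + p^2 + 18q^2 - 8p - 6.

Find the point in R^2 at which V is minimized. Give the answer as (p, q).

V(p,q) separates as A(p) + B(q) − 6, so its minimum is min A + min B − 6.
A'(p) = 2p - 8 vanishes at p ∈ {4}; B'(q) = 12q(q - 3)(q - 1) vanishes at q ∈ {0, 1, 3}.
Local minima of A (where A''>0): A(4)=-16. Local minima of B: B(0)=0, B(3)=-27.
So the global minimum of V is A(4) + B(3) − 6 = -16 − 27 − 6 = -49, attained at (4, 3).

(4, 3)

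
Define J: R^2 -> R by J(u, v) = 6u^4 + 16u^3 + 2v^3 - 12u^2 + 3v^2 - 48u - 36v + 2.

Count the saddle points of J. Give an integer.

3

J separates as a function of u plus a function of v, so ∇J=0 decouples.
∂J/∂u = 24(u - 1)(u + 1)(u + 2) = 0 at u ∈ {-2, -1, 1}; ∂J/∂v = 6(v - 2)(v + 3) = 0 at v ∈ {-3, 2}.
The Hessian is diagonal: diag(J_uu, J_vv). Second derivatives: J_uu(-2)=72, J_uu(-1)=-48, J_uu(1)=144; J_vv(-3)=-30, J_vv(2)=30.
Saddle points occur where the two diagonal entries have opposite signs: (-2, -3), (-1, 2), (1, -3). Count: 3.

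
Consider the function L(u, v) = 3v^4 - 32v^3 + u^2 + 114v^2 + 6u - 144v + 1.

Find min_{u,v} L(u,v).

L(u,v) separates as P(u) + Q(v) + 1, so its minimum is min P + min Q + 1.
P'(u) = 2u + 6 vanishes at u ∈ {-3}; Q'(v) = 12(v - 4)(v - 3)(v - 1) vanishes at v ∈ {1, 3, 4}.
Local minima of P (where P''>0): P(-3)=-9. Local minima of Q: Q(1)=-59, Q(4)=-32.
So the global minimum of L is P(-3) + Q(1) + 1 = -9 − 59 + 1 = -67, attained at (-3, 1).

-67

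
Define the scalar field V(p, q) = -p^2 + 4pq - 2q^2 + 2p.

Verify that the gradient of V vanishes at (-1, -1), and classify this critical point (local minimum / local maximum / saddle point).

∇V = (-2p + 4q + 2, 4p - 4q); substituting (-1, -1) gives ∇V = (0, 0), so (-1, -1) is indeed a critical point.
The Hessian of V is constant: H = [[-2, 4], [4, -4]].
det(H) = (-2)·(-4) − 4² = -8.
Since det(H) < 0, H is indefinite and the critical point is a saddle point.

saddle point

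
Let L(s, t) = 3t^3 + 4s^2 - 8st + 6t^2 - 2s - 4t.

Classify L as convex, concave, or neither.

neither

The term 3t^3 is cubic, so the Hessian is not constant.
∂²L/∂t² = 18t + 12, which takes both signs as t varies (negative for sufficiently negative t). A diagonal entry of the Hessian changing sign means the Hessian is neither positive- nor negative-semidefinite on all of R^2.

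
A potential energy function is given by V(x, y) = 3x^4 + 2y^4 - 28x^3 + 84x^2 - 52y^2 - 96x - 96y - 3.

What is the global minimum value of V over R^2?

-771

V(x,y) separates as P(x) + Q(y) − 3, so its minimum is min P + min Q − 3.
P'(x) = 12(x - 4)(x - 2)(x - 1) vanishes at x ∈ {1, 2, 4}; Q'(y) = 8(y - 4)(y + 1)(y + 3) vanishes at y ∈ {-3, -1, 4}.
Local minima of P (where P''>0): P(1)=-37, P(4)=-64. Local minima of Q: Q(-3)=-18, Q(4)=-704.
So the global minimum of V is P(4) + Q(4) − 3 = -64 − 704 − 3 = -771, attained at (4, 4).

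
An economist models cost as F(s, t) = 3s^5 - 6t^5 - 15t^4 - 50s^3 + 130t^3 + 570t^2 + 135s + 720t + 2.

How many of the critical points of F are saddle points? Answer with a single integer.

F separates as a function of s plus a function of t, so ∇F=0 decouples.
∂F/∂s = 15(s - 3)(s - 1)(s + 1)(s + 3) = 0 at s ∈ {-3, -1, 1, 3}; ∂F/∂t = -30(t - 4)(t + 1)(t + 2)(t + 3) = 0 at t ∈ {-3, -2, -1, 4}.
The Hessian is diagonal: diag(F_ss, F_tt). Second derivatives: F_ss(-3)=-720, F_ss(-1)=240, F_ss(1)=-240, F_ss(3)=720; F_tt(-3)=420, F_tt(-2)=-180, F_tt(-1)=300, F_tt(4)=-6300.
Saddle points occur where the two diagonal entries have opposite signs: (-3, -3), (-3, -1), (-1, -2), (-1, 4), (1, -3), (1, -1), (3, -2), (3, 4). Count: 8.

8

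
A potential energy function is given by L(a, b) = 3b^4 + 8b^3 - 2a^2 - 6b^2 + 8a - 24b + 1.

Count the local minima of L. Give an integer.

L separates as a function of a plus a function of b, so ∇L=0 decouples.
∂L/∂a = -4(a - 2) = 0 at a ∈ {2}; ∂L/∂b = 12(b - 1)(b + 1)(b + 2) = 0 at b ∈ {-2, -1, 1}.
The Hessian is diagonal: diag(L_aa, L_bb). Second derivatives: L_aa(2)=-4; L_bb(-2)=36, L_bb(-1)=-24, L_bb(1)=72.
Local minima occur where both diagonal entries positive: none. Count: 0.

0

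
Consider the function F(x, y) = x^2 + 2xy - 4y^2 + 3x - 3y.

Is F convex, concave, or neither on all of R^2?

neither

F is quadratic, so its Hessian is the constant matrix H = [[2, 2], [2, -8]].
det(H) = -20, tr(H) = -6.
det(H) < 0, so H is indefinite: neither convex nor concave.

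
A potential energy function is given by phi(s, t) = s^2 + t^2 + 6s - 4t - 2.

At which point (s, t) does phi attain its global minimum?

phi(s,t) separates as P(s) + Q(t) − 2, so its minimum is min P + min Q − 2.
P'(s) = 2s + 6 vanishes at s ∈ {-3}; Q'(t) = 2(t - 2) vanishes at t ∈ {2}.
Local minima of P (where P''>0): P(-3)=-9. Local minima of Q: Q(2)=-4.
So the global minimum of phi is P(-3) + Q(2) − 2 = -9 − 4 − 2 = -15, attained at (-3, 2).

(-3, 2)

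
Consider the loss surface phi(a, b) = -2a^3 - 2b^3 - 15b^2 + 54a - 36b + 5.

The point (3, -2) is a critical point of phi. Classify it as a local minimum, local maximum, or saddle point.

The mixed partial ∂²phi/∂a∂b is 0, so the Hessian at any point is diag(phi_aa, phi_bb) = diag(-12a, -6(2b + 5)).
At (3, -2): H = diag(-36, -6).
Both eigenvalues are negative, so H is negative definite: a local maximum.

local maximum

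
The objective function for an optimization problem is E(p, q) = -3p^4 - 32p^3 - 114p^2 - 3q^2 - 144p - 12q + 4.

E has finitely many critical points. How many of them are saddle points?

E separates as a function of p plus a function of q, so ∇E=0 decouples.
∂E/∂p = -12(p + 1)(p + 3)(p + 4) = 0 at p ∈ {-4, -3, -1}; ∂E/∂q = -6(q + 2) = 0 at q ∈ {-2}.
The Hessian is diagonal: diag(E_pp, E_qq). Second derivatives: E_pp(-4)=-36, E_pp(-3)=24, E_pp(-1)=-72; E_qq(-2)=-6.
Saddle points occur where the two diagonal entries have opposite signs: (-3, -2). Count: 1.

1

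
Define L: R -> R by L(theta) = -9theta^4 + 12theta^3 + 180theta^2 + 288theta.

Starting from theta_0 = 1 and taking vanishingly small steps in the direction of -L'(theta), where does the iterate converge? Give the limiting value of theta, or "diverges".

-1

L'(theta) = -36(theta - 4)(theta + 1)(theta + 2), so L'(1) = 648.
Gradient descent moves in the -L' direction, i.e. theta is decreasing.
The nearest critical point in that direction is theta = -1, where L'' = 180 > 0 (a local minimum). The iterate converges there.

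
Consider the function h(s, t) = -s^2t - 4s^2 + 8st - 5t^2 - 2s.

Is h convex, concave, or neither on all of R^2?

The term -s^2t is cubic, so the Hessian is not constant.
∂²h/∂s² = -2t - 8, which takes both signs as t varies (negative for sufficiently large t). A diagonal entry of the Hessian changing sign means the Hessian is neither positive- nor negative-semidefinite on all of R^2.

neither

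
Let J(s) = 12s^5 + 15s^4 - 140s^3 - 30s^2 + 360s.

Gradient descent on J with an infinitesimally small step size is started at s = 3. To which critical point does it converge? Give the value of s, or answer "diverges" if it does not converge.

2

J'(s) = 60(s - 2)(s - 1)(s + 1)(s + 3), so J'(3) = 2880.
Gradient descent moves in the -J' direction, i.e. s is decreasing.
The nearest critical point in that direction is s = 2, where J'' = 900 > 0 (a local minimum). The iterate converges there.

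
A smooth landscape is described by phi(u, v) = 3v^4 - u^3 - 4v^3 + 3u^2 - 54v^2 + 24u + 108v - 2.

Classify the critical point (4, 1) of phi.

local maximum

The mixed partial ∂²phi/∂u∂v is 0, so the Hessian at any point is diag(phi_uu, phi_vv) = diag(6(-u + 1), 12(3v^2 - 2v - 9)).
At (4, 1): H = diag(-18, -96).
Both eigenvalues are negative, so H is negative definite: a local maximum.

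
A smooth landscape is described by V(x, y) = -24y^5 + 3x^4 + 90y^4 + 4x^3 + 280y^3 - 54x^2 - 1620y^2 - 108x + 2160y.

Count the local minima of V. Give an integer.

4

V separates as a function of x plus a function of y, so ∇V=0 decouples.
∂V/∂x = 12(x - 3)(x + 1)(x + 3) = 0 at x ∈ {-3, -1, 3}; ∂V/∂y = -120(y - 3)(y - 2)(y - 1)(y + 3) = 0 at y ∈ {-3, 1, 2, 3}.
The Hessian is diagonal: diag(V_xx, V_yy). Second derivatives: V_xx(-3)=144, V_xx(-1)=-96, V_xx(3)=288; V_yy(-3)=14400, V_yy(1)=-960, V_yy(2)=600, V_yy(3)=-1440.
Local minima occur where both diagonal entries positive: (-3, -3), (-3, 2), (3, -3), (3, 2). Count: 4.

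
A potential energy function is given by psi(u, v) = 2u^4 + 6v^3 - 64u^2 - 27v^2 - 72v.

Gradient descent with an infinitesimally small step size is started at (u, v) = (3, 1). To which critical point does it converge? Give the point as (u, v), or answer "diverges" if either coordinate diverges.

(4, 4)

psi is separable, so gradient descent decouples: u follows -∂psi/∂u, v follows -∂psi/∂v.
∂psi/∂u = 8u(u - 4)(u + 4); at u=3 this is -168, so u increases.
∂psi/∂v = 18(v - 4)(v + 1); at v=1 this is -108, so v increases.
u converges to its nearest critical value 4 (a local min of the u-part); v converges to 4. The iterate converges to (4, 4).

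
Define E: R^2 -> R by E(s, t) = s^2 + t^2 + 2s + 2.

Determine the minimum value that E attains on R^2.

1

E(s,t) separates as P(s) + Q(t) + 2, so its minimum is min P + min Q + 2.
P'(s) = 2s + 2 vanishes at s ∈ {-1}; Q'(t) = 2t vanishes at t ∈ {0}.
Local minima of P (where P''>0): P(-1)=-1. Local minima of Q: Q(0)=0.
So the global minimum of E is P(-1) + Q(0) + 2 = -1 + 0 + 2 = 1, attained at (-1, 0).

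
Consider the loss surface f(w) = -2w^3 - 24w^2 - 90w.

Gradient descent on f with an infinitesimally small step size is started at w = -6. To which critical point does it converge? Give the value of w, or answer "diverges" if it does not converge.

-5

f'(w) = -6(w + 3)(w + 5), so f'(-6) = -18.
Gradient descent moves in the -f' direction, i.e. w is increasing.
The nearest critical point in that direction is w = -5, where f'' = 12 > 0 (a local minimum). The iterate converges there.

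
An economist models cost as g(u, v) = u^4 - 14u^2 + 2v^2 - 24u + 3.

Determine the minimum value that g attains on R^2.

-114

g(u,v) separates as P(u) + Q(v) + 3, so its minimum is min P + min Q + 3.
P'(u) = 4(u - 3)(u + 1)(u + 2) vanishes at u ∈ {-2, -1, 3}; Q'(v) = 4v vanishes at v ∈ {0}.
Local minima of P (where P''>0): P(-2)=8, P(3)=-117. Local minima of Q: Q(0)=0.
So the global minimum of g is P(3) + Q(0) + 3 = -117 + 0 + 3 = -114, attained at (3, 0).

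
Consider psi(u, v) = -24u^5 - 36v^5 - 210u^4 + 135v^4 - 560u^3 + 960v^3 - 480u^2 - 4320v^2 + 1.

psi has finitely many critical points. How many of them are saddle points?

psi separates as a function of u plus a function of v, so ∇psi=0 decouples.
∂psi/∂u = -120u(u + 1)(u + 2)(u + 4) = 0 at u ∈ {-4, -2, -1, 0}; ∂psi/∂v = -180v(v - 4)(v - 3)(v + 4) = 0 at v ∈ {-4, 0, 3, 4}.
The Hessian is diagonal: diag(psi_uu, psi_vv). Second derivatives: psi_uu(-4)=2880, psi_uu(-2)=-480, psi_uu(-1)=360, psi_uu(0)=-960; psi_vv(-4)=40320, psi_vv(0)=-8640, psi_vv(3)=3780, psi_vv(4)=-5760.
Saddle points occur where the two diagonal entries have opposite signs: (-4, 0), (-4, 4), (-2, -4), (-2, 3), (-1, 0), (-1, 4), (0, -4), (0, 3). Count: 8.

8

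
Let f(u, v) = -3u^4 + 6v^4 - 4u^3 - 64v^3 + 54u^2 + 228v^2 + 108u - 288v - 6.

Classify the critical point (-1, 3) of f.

The mixed partial ∂²f/∂u∂v is 0, so the Hessian at any point is diag(f_uu, f_vv) = diag(12(-3u^2 - 2u + 9), 24(3v^2 - 16v + 19)).
At (-1, 3): H = diag(96, -48).
The eigenvalues have opposite signs, so H is indefinite: a saddle point.

saddle point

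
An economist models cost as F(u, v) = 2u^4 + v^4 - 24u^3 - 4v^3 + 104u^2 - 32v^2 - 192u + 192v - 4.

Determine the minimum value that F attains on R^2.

-900

F(u,v) separates as P(u) + Q(v) − 4, so its minimum is min P + min Q − 4.
P'(u) = 8(u - 4)(u - 3)(u - 2) vanishes at u ∈ {2, 3, 4}; Q'(v) = 4(v - 4)(v - 3)(v + 4) vanishes at v ∈ {-4, 3, 4}.
Local minima of P (where P''>0): P(2)=-128, P(4)=-128. Local minima of Q: Q(-4)=-768, Q(4)=256.
So the global minimum of F is P(2) + Q(-4) − 4 = -128 − 768 − 4 = -900, attained at (2, -4).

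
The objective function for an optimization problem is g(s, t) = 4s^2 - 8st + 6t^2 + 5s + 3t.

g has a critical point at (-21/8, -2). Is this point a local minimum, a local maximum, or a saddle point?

local minimum

The Hessian of g is constant: H = [[8, -8], [-8, 12]].
det(H) = 8·12 − (-8)² = 32.
det(H) > 0 and tr(H) = 20 > 0, so H is positive definite and the point is a local minimum.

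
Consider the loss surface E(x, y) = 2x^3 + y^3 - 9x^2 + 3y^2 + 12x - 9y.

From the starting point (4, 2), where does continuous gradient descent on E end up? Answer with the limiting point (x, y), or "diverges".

(2, 1)

E is separable, so gradient descent decouples: x follows -∂E/∂x, y follows -∂E/∂y.
∂E/∂x = 6(x - 2)(x - 1); at x=4 this is 36, so x decreases.
∂E/∂y = 3(y - 1)(y + 3); at y=2 this is 15, so y decreases.
x converges to its nearest critical value 2 (a local min of the x-part); y converges to 1. The iterate converges to (2, 1).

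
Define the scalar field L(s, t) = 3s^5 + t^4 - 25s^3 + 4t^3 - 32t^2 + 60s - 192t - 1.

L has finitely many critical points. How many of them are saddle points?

6

L separates as a function of s plus a function of t, so ∇L=0 decouples.
∂L/∂s = 15(s - 2)(s - 1)(s + 1)(s + 2) = 0 at s ∈ {-2, -1, 1, 2}; ∂L/∂t = 4(t - 4)(t + 3)(t + 4) = 0 at t ∈ {-4, -3, 4}.
The Hessian is diagonal: diag(L_ss, L_tt). Second derivatives: L_ss(-2)=-180, L_ss(-1)=90, L_ss(1)=-90, L_ss(2)=180; L_tt(-4)=32, L_tt(-3)=-28, L_tt(4)=224.
Saddle points occur where the two diagonal entries have opposite signs: (-2, -4), (-2, 4), (-1, -3), (1, -4), (1, 4), (2, -3). Count: 6.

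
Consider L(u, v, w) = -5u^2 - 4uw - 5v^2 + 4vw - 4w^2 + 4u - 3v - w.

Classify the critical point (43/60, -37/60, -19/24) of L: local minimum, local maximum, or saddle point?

local maximum

The Hessian is constant: H = [[-10, 0, -4], [0, -10, 4], [-4, 4, -8]].
Leading principal minors: Δ₁ = -10, Δ₂ = 100, Δ₃ = -480.
The minors alternate sign starting negative (−, +, −), so H is negative definite: a local maximum.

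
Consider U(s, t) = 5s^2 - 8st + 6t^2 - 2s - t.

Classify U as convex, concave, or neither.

U is quadratic, so its Hessian is the constant matrix H = [[10, -8], [-8, 12]].
det(H) = 56, tr(H) = 22.
det(H) > 0 and tr(H) > 0, so H is positive definite everywhere: convex.

convex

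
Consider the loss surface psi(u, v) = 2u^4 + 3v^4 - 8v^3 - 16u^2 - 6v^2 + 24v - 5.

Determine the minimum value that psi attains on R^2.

-56

psi(u,v) separates as P(u) + Q(v) − 5, so its minimum is min P + min Q − 5.
P'(u) = 8u(u - 2)(u + 2) vanishes at u ∈ {-2, 0, 2}; Q'(v) = 12(v - 2)(v - 1)(v + 1) vanishes at v ∈ {-1, 1, 2}.
Local minima of P (where P''>0): P(-2)=-32, P(2)=-32. Local minima of Q: Q(-1)=-19, Q(2)=8.
So the global minimum of psi is P(-2) + Q(-1) − 5 = -32 − 19 − 5 = -56, attained at (-2, -1).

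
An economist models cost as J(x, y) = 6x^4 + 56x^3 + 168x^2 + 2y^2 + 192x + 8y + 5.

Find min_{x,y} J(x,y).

-131

J(x,y) separates as P(x) + Q(y) + 5, so its minimum is min P + min Q + 5.
P'(x) = 24(x + 1)(x + 2)(x + 4) vanishes at x ∈ {-4, -2, -1}; Q'(y) = 4y + 8 vanishes at y ∈ {-2}.
Local minima of P (where P''>0): P(-4)=-128, P(-1)=-74. Local minima of Q: Q(-2)=-8.
So the global minimum of J is P(-4) + Q(-2) + 5 = -128 − 8 + 5 = -131, attained at (-4, -2).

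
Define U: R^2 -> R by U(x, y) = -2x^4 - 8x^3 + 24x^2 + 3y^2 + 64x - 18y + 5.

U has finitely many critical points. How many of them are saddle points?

2

U separates as a function of x plus a function of y, so ∇U=0 decouples.
∂U/∂x = -8(x - 2)(x + 1)(x + 4) = 0 at x ∈ {-4, -1, 2}; ∂U/∂y = 6(y - 3) = 0 at y ∈ {3}.
The Hessian is diagonal: diag(U_xx, U_yy). Second derivatives: U_xx(-4)=-144, U_xx(-1)=72, U_xx(2)=-144; U_yy(3)=6.
Saddle points occur where the two diagonal entries have opposite signs: (-4, 3), (2, 3). Count: 2.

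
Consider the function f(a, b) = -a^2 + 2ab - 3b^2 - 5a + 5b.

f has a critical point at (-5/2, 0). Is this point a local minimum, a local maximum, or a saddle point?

The Hessian of f is constant: H = [[-2, 2], [2, -6]].
det(H) = (-2)·(-6) − 2² = 8.
det(H) > 0 and tr(H) = -8 < 0, so H is negative definite and the point is a local maximum.

local maximum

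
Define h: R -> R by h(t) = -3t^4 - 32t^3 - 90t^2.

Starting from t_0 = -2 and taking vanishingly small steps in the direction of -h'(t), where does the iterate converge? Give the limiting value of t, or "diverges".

-3

h'(t) = -12t(t + 3)(t + 5), so h'(-2) = 72.
Gradient descent moves in the -h' direction, i.e. t is decreasing.
The nearest critical point in that direction is t = -3, where h'' = 72 > 0 (a local minimum). The iterate converges there.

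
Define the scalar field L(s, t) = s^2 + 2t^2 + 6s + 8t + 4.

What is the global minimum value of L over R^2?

L(s,t) separates as P(s) + Q(t) + 4, so its minimum is min P + min Q + 4.
P'(s) = 2s + 6 vanishes at s ∈ {-3}; Q'(t) = 4(t + 2) vanishes at t ∈ {-2}.
Local minima of P (where P''>0): P(-3)=-9. Local minima of Q: Q(-2)=-8.
So the global minimum of L is P(-3) + Q(-2) + 4 = -9 − 8 + 4 = -13, attained at (-3, -2).

-13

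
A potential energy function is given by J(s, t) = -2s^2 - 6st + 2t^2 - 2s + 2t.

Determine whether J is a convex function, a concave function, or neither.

J is quadratic, so its Hessian is the constant matrix H = [[-4, -6], [-6, 4]].
det(H) = -52, tr(H) = 0.
det(H) < 0, so H is indefinite: neither convex nor concave.

neither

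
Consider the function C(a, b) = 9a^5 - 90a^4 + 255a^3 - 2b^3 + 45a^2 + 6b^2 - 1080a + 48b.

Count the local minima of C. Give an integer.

C separates as a function of a plus a function of b, so ∇C=0 decouples.
∂C/∂a = 45(a - 4)(a - 3)(a - 2)(a + 1) = 0 at a ∈ {-1, 2, 3, 4}; ∂C/∂b = -6(b - 4)(b + 2) = 0 at b ∈ {-2, 4}.
The Hessian is diagonal: diag(C_aa, C_bb). Second derivatives: C_aa(-1)=-2700, C_aa(2)=270, C_aa(3)=-180, C_aa(4)=450; C_bb(-2)=36, C_bb(4)=-36.
Local minima occur where both diagonal entries positive: (2, -2), (4, -2). Count: 2.

2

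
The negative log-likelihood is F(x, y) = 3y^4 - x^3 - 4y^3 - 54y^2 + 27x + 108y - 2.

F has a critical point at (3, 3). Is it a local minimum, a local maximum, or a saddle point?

saddle point

The mixed partial ∂²F/∂x∂y is 0, so the Hessian at any point is diag(F_xx, F_yy) = diag(-6x, 12(3y^2 - 2y - 9)).
At (3, 3): H = diag(-18, 144).
The eigenvalues have opposite signs, so H is indefinite: a saddle point.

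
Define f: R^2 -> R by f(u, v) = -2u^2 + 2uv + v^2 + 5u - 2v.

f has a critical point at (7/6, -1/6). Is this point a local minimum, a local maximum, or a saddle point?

saddle point

The Hessian of f is constant: H = [[-4, 2], [2, 2]].
det(H) = (-4)·2 − 2² = -12.
Since det(H) < 0, H is indefinite and the critical point is a saddle point.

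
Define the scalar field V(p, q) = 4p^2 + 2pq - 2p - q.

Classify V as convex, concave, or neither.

V is quadratic, so its Hessian is the constant matrix H = [[8, 2], [2, 0]].
det(H) = -4, tr(H) = 8.
det(H) < 0, so H is indefinite: neither convex nor concave.

neither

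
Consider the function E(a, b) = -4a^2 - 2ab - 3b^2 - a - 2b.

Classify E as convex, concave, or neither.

E is quadratic, so its Hessian is the constant matrix H = [[-8, -2], [-2, -6]].
det(H) = 44, tr(H) = -14.
det(H) > 0 and tr(H) < 0, so H is negative definite everywhere: concave.

concave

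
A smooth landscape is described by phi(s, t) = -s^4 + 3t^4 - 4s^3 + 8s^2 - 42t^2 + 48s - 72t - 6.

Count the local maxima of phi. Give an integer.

2

phi separates as a function of s plus a function of t, so ∇phi=0 decouples.
∂phi/∂s = -4(s - 2)(s + 2)(s + 3) = 0 at s ∈ {-3, -2, 2}; ∂phi/∂t = 12(t - 3)(t + 1)(t + 2) = 0 at t ∈ {-2, -1, 3}.
The Hessian is diagonal: diag(phi_ss, phi_tt). Second derivatives: phi_ss(-3)=-20, phi_ss(-2)=16, phi_ss(2)=-80; phi_tt(-2)=60, phi_tt(-1)=-48, phi_tt(3)=240.
Local maxima occur where both diagonal entries negative: (-3, -1), (2, -1). Count: 2.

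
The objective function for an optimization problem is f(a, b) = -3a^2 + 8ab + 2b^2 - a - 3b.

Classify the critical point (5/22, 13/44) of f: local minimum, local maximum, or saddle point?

The Hessian of f is constant: H = [[-6, 8], [8, 4]].
det(H) = (-6)·4 − 8² = -88.
Since det(H) < 0, H is indefinite and the critical point is a saddle point.

saddle point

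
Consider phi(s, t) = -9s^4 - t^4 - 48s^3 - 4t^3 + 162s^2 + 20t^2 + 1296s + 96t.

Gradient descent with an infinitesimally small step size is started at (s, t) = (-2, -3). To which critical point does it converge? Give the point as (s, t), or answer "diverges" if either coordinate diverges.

(-3, -2)

phi is separable, so gradient descent decouples: s follows -∂phi/∂s, t follows -∂phi/∂t.
∂phi/∂s = -36(s - 3)(s + 3)(s + 4); at s=-2 this is 360, so s decreases.
∂phi/∂t = -4(t - 3)(t + 2)(t + 4); at t=-3 this is -24, so t increases.
s converges to its nearest critical value -3 (a local min of the s-part); t converges to -2. The iterate converges to (-3, -2).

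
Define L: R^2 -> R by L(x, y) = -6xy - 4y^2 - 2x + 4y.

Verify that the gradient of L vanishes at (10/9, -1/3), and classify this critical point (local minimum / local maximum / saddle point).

saddle point

∇L = (-6y - 2, -6x - 8y + 4); substituting (10/9, -1/3) gives ∇L = (0, 0), so (10/9, -1/3) is indeed a critical point.
The Hessian of L is constant: H = [[0, -6], [-6, -8]].
det(H) = 0·(-8) − (-6)² = -36.
Since det(H) < 0, H is indefinite and the critical point is a saddle point.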